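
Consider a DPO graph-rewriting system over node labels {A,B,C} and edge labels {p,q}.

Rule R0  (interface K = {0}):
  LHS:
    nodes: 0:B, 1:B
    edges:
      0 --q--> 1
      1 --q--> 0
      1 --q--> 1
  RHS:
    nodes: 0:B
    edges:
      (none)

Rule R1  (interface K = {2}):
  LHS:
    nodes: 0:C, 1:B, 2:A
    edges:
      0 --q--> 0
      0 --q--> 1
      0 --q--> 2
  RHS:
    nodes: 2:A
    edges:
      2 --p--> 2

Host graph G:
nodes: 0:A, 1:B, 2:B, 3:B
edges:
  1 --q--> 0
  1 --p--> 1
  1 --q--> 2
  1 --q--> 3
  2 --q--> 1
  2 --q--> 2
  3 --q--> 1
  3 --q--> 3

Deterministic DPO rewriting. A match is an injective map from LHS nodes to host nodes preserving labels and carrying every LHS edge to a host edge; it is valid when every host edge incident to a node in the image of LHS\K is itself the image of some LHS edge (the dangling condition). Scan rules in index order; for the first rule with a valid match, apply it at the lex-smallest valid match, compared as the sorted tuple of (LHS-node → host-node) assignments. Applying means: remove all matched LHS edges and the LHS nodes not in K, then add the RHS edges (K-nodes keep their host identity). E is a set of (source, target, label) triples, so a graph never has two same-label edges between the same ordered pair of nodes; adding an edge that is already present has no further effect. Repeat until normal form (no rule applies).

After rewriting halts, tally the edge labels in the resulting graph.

initial: |V|=4 |E|=8  E = 1-q->0 1-p->1 1-q->2 1-q->3 2-q->1 2-q->2 3-q->1 3-q->3
step 1: apply R0 at {0↦1, 1↦2}  → |V|=3 |E|=5  E = 1-q->0 1-p->1 1-q->3 3-q->1 3-q->3
step 2: apply R0 at {0↦1, 1↦3}  → |V|=2 |E|=2  E = 1-q->0 1-p->1
halt: no rule applies after step 2
NF edges: [(1, 0, 'q'), (1, 1, 'p')]

Answer: p:1 q:1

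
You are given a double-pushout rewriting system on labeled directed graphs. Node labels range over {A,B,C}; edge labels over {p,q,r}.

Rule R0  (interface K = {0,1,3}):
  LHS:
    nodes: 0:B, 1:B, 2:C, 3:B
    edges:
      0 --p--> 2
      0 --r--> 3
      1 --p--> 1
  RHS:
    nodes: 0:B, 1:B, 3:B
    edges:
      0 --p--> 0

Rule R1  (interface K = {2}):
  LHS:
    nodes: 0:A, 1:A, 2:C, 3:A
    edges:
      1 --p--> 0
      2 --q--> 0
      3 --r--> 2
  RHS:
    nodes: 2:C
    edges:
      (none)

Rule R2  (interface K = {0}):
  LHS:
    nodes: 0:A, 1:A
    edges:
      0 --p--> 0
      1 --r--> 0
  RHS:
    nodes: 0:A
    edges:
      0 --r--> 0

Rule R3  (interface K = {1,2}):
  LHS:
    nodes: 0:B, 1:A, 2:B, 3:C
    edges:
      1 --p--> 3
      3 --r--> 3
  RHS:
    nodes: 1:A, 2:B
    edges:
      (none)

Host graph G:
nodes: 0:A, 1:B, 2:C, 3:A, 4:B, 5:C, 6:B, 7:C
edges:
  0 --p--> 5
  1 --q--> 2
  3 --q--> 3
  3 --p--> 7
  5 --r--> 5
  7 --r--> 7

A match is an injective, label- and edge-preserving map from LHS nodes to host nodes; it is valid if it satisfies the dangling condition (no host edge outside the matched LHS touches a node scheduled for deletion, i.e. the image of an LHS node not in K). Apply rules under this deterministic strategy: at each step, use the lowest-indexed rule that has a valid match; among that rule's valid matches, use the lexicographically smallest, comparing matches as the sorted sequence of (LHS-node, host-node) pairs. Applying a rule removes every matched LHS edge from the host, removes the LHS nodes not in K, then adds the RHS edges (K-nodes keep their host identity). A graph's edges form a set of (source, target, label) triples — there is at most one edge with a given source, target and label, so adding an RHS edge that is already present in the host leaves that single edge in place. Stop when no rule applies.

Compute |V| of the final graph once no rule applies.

start.  V:8 E:6  edges: 0-p->5 1-q->2 3-q->3 3-p->7 5-r->5 7-r->7
1. fire R3 via {0↦4, 1↦0, 2↦1, 3↦5}  →  V:6 E:4  edges: 1-q->2 3-q->3 3-p->7 7-r->7
2. fire R3 via {0↦6, 1↦3, 2↦1, 3↦7}  →  V:4 E:2  edges: 1-q->2 3-q->3
halt: no rule applies after step 2
NF nodes: {0:A, 1:B, 2:C, 3:A}

Answer: 4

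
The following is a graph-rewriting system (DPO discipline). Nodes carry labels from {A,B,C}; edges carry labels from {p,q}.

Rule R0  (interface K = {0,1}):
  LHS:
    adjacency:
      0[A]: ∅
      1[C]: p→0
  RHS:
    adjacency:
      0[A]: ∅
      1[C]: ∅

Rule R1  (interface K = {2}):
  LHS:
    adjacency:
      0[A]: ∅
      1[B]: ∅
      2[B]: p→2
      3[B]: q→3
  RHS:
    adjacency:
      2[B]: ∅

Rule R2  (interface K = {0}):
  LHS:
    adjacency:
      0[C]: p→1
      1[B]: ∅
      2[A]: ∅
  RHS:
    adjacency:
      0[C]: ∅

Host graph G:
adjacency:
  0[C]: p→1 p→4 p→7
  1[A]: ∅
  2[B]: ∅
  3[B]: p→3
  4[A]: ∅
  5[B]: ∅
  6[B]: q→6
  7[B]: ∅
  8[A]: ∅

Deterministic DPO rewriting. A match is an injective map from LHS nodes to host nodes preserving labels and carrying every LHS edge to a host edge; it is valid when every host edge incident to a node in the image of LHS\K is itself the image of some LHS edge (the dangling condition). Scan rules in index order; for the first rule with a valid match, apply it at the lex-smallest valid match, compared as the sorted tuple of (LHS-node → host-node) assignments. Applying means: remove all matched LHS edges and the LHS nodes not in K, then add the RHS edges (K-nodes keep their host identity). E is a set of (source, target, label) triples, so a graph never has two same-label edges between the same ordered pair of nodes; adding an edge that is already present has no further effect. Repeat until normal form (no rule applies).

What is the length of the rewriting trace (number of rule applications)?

initial: |V|=9 |E|=5  E = 0-p->1 0-p->4 0-p->7 3-p->3 6-q->6
step 1: apply R0 at {0↦1, 1↦0}  → |V|=9 |E|=4  E = 0-p->4 0-p->7 3-p->3 6-q->6
step 2: apply R0 at {0↦4, 1↦0}  → |V|=9 |E|=3  E = 0-p->7 3-p->3 6-q->6
step 3: apply R1 at {0↦1, 1↦2, 2↦3, 3↦6}  → |V|=6 |E|=1  E = 0-p->7
step 4: apply R2 at {0↦0, 1↦7, 2↦4}  → |V|=4 |E|=0  E = ∅
halt: no rule applies after step 4

Answer: 4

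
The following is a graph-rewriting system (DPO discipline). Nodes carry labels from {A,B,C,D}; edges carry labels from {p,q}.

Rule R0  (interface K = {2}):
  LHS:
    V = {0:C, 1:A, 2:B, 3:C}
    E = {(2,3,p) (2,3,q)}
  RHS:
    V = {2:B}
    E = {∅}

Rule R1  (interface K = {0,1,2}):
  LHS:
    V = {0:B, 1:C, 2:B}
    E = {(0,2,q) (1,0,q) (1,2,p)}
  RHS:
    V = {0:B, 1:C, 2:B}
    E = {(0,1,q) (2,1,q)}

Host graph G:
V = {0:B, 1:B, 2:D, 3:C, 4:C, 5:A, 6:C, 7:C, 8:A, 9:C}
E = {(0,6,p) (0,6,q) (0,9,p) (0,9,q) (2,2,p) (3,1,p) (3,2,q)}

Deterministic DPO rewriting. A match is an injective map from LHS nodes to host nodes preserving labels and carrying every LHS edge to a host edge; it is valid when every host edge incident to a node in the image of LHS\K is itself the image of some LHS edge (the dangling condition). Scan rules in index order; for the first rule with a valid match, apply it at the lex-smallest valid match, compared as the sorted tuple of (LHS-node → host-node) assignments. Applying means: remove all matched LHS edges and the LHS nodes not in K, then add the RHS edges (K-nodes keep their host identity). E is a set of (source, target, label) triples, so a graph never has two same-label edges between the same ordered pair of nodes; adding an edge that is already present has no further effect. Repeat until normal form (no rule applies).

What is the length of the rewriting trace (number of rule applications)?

[0] host  ⇒  10 nodes, 7 edges  {0-p->6 0-q->6 0-p->9 0-q->9 2-p->2 3-p->1 3-q->2}
[1] R0 @ {0↦4, 1↦5, 2↦0, 3↦6}  ⇒  7 nodes, 5 edges  {0-p->9 0-q->9 2-p->2 3-p->1 3-q->2}
[2] R0 @ {0↦7, 1↦8, 2↦0, 3↦9}  ⇒  4 nodes, 3 edges  {2-p->2 3-p->1 3-q->2}
final graph: no rule applies after step 2

Answer: 2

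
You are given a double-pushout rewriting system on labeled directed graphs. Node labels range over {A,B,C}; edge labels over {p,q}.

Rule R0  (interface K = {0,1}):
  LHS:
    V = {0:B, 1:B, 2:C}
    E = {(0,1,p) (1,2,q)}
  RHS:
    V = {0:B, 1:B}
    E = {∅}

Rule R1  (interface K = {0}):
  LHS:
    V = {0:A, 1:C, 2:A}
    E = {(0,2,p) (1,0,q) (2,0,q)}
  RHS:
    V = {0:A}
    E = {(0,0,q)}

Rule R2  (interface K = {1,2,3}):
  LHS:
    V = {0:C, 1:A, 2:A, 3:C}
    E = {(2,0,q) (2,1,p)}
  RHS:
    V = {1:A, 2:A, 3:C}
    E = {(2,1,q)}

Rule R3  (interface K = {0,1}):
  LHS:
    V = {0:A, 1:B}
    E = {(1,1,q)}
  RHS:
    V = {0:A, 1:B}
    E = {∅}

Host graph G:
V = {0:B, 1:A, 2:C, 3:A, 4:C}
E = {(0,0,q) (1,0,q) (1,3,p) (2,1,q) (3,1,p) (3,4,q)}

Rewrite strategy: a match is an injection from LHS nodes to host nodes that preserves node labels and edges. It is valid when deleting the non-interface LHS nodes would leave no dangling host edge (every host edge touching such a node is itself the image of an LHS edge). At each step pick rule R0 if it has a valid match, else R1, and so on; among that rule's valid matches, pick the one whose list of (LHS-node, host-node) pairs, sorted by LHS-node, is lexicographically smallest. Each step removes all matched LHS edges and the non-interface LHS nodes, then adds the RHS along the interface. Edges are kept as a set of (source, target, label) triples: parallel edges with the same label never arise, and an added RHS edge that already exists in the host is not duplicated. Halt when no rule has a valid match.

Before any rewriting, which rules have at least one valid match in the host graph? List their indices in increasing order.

R0: no valid match — LHS pattern not found
R1: no valid match — LHS pattern not found
R2: 1 valid match — {0↦4, 1↦1, 2↦3, 3↦2}
R3: 2 valid matches — {0↦1, 1↦0}, {0↦3, 1↦0}

Answer: [R2,R3]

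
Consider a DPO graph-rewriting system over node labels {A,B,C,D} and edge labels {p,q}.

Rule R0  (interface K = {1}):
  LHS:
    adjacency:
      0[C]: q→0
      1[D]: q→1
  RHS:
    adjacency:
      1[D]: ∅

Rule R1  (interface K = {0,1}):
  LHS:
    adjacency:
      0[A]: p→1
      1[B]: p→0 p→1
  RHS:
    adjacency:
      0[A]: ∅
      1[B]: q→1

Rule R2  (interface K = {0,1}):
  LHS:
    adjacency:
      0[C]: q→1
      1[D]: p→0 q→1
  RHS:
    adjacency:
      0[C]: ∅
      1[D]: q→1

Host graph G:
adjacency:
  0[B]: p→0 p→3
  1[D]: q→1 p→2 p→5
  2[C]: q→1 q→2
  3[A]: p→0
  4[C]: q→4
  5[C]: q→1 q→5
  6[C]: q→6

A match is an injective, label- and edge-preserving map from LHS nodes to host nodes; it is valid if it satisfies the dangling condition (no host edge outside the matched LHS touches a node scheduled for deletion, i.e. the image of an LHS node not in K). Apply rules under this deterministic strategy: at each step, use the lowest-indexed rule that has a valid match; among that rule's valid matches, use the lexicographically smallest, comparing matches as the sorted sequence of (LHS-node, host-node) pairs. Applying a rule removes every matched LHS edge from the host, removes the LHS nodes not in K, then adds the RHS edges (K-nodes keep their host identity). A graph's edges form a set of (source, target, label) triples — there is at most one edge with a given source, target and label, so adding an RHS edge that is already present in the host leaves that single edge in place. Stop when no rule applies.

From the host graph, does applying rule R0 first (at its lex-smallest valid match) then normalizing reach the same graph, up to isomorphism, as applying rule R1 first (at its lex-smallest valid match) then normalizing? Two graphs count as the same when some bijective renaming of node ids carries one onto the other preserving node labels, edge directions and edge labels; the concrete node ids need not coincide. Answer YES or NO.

branch R0-first: apply at {0↦4, 1↦1} → |E|=10, then 1 more step(s) → NF |V|=6 |E|=8 V={0:B, 1:D, 2:C, 3:A, 5:C, 6:C} E=0-q->0 1-p->2 1-p->5 2-q->1 2-q->2 5-q->1 5-q->5 6-q->6
branch R1-first: apply at {0↦3, 1↦0} → |E|=10, then 1 more step(s) → NF |V|=6 |E|=8 V={0:B, 1:D, 2:C, 3:A, 5:C, 6:C} E=0-q->0 1-p->2 1-p->5 2-q->1 2-q->2 5-q->1 5-q->5 6-q->6
graphs isomorphic (equal up to label-preserving node renaming)

Answer: YES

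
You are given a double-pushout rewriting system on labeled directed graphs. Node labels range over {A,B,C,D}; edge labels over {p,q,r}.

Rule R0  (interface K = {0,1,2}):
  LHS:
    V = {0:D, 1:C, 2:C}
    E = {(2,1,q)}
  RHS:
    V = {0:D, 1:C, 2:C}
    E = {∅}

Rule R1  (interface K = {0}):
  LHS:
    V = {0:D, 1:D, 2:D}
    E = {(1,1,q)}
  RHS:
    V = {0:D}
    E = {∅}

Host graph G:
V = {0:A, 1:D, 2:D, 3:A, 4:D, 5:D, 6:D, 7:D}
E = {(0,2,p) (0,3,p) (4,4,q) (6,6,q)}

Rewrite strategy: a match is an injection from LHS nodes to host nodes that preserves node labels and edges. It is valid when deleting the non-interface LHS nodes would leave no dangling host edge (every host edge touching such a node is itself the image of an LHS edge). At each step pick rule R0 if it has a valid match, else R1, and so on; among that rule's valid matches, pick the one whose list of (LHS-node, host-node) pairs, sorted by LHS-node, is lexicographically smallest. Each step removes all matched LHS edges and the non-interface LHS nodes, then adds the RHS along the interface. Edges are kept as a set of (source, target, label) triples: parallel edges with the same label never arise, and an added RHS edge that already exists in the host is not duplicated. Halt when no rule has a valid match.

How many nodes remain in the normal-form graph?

start.  V:8 E:4  edges: 0-p->2 0-p->3 4-q->4 6-q->6
1. fire R1 via {0↦1, 1↦4, 2↦5}  →  V:6 E:3  edges: 0-p->2 0-p->3 6-q->6
2. fire R1 via {0↦1, 1↦6, 2↦7}  →  V:4 E:2  edges: 0-p->2 0-p->3
final graph: no rule applies after step 2
NF nodes: {0:A, 1:D, 2:D, 3:A}

Answer: 4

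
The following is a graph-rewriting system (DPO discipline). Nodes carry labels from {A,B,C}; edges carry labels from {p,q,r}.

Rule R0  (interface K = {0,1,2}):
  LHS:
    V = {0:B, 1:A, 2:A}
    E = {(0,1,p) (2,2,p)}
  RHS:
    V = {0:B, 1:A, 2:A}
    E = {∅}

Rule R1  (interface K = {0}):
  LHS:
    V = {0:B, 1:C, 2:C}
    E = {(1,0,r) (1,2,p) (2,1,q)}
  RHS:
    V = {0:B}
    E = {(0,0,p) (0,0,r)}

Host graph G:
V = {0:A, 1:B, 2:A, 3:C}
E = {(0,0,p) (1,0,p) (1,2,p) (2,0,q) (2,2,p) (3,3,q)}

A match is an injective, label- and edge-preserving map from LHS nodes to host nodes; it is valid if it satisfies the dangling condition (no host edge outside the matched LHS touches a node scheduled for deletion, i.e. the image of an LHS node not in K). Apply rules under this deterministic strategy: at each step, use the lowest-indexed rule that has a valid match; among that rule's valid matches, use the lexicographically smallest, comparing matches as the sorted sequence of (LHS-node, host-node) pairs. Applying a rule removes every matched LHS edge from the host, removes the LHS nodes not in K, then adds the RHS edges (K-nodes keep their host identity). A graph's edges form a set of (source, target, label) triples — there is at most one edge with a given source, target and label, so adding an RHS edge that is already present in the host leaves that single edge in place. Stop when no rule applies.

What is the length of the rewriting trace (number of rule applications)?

initial: |V|=4 |E|=6  E = 0-p->0 1-p->0 1-p->2 2-q->0 2-p->2 3-q->3
step 1: apply R0 at {0↦1, 1↦0, 2↦2}  → |V|=4 |E|=4  E = 0-p->0 1-p->2 2-q->0 3-q->3
step 2: apply R0 at {0↦1, 1↦2, 2↦0}  → |V|=4 |E|=2  E = 2-q->0 3-q->3
halt: no rule applies after step 2

Answer: 2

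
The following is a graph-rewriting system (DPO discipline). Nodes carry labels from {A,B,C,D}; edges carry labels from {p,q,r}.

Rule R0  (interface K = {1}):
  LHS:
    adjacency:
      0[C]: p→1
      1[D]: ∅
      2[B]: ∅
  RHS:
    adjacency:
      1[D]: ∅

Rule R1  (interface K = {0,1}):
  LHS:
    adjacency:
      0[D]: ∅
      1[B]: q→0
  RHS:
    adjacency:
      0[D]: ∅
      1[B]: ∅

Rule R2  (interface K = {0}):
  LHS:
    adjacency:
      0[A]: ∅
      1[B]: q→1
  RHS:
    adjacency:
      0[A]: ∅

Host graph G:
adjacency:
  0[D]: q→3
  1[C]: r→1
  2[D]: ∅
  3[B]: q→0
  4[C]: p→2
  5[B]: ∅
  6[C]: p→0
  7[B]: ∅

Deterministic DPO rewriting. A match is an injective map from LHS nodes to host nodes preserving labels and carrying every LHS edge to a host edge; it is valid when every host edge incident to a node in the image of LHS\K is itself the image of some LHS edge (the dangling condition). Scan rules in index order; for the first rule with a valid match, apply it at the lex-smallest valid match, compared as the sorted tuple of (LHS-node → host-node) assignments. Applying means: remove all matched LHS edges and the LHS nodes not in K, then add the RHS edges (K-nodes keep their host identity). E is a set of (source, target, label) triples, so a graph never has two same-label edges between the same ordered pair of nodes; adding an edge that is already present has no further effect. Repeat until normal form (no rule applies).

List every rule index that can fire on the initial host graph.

Answer: [R0,R1]

Steps:
R0: 4 valid matches — {0↦4, 1↦2, 2↦5}, {0↦4, 1↦2, 2↦7}, {0↦6, 1↦0, 2↦5} (+1 more)
R1: 1 valid match — {0↦0, 1↦3}
R2: no valid match — LHS pattern not found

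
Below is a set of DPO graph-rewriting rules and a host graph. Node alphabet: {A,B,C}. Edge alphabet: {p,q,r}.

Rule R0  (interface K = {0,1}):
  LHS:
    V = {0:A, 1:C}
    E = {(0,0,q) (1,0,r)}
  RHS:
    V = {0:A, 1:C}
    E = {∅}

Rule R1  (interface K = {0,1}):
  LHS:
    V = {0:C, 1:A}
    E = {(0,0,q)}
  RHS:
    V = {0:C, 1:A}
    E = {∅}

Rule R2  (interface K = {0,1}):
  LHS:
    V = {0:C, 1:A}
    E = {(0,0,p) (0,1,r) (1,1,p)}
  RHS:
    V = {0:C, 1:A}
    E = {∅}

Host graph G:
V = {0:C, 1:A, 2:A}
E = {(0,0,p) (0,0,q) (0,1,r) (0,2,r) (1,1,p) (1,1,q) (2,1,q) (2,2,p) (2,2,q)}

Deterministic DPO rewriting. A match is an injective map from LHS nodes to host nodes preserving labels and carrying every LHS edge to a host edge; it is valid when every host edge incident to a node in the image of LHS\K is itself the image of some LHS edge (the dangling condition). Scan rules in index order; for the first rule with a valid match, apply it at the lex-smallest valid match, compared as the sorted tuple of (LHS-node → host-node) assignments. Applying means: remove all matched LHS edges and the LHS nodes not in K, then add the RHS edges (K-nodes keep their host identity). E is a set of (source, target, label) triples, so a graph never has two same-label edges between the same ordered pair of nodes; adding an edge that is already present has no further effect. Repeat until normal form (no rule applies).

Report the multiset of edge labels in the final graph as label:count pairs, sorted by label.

initial: |V|=3 |E|=9  E = 0-p->0 0-q->0 0-r->1 0-r->2 1-p->1 1-q->1 2-q->1 2-p->2 2-q->2
step 1: apply R0 at {0↦1, 1↦0}  → |V|=3 |E|=7  E = 0-p->0 0-q->0 0-r->2 1-p->1 2-q->1 2-p->2 2-q->2
step 2: apply R0 at {0↦2, 1↦0}  → |V|=3 |E|=5  E = 0-p->0 0-q->0 1-p->1 2-q->1 2-p->2
step 3: apply R1 at {0↦0, 1↦1}  → |V|=3 |E|=4  E = 0-p->0 1-p->1 2-q->1 2-p->2
halt: no rule applies after step 3
NF edges: [(0, 0, 'p'), (1, 1, 'p'), (2, 1, 'q'), (2, 2, 'p')]

Answer: p:3 q:1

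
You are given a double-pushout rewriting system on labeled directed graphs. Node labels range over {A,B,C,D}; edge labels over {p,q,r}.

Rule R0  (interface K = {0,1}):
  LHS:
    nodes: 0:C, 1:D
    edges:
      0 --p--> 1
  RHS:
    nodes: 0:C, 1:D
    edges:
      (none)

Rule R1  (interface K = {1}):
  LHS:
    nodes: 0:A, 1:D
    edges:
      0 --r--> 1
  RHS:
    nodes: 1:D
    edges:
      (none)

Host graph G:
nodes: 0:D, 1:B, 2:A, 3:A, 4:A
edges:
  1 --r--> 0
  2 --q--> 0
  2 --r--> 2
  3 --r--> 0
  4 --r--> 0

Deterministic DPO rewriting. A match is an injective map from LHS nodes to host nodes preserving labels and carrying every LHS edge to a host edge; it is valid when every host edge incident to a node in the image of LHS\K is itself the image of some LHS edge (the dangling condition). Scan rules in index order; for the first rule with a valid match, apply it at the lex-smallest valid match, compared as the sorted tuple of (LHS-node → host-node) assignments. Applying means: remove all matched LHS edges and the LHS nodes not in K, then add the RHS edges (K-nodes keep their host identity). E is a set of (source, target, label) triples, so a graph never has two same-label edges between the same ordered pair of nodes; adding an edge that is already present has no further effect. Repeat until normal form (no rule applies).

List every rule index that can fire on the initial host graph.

Answer: [R1]

Steps:
R0: no valid match — LHS pattern not found
R1: 2 valid matches — {0↦3, 1↦0}, {0↦4, 1↦0}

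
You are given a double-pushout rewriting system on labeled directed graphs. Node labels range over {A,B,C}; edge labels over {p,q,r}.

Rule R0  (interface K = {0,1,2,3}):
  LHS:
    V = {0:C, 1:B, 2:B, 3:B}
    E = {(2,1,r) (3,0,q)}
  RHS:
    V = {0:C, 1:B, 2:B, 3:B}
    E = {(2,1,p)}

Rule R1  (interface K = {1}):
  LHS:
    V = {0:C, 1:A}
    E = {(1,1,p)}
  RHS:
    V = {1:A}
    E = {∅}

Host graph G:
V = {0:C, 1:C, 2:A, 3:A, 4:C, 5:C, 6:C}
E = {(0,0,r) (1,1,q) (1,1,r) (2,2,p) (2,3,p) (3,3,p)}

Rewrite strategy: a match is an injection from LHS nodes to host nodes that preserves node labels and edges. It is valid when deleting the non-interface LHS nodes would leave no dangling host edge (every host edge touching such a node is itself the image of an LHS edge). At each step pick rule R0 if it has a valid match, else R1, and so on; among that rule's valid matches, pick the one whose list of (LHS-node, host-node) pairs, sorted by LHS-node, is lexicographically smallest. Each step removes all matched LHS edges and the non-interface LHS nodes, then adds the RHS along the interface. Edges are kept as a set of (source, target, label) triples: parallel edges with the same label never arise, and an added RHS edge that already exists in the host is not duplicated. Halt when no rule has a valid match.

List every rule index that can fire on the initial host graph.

R0: no valid match — LHS pattern not found
R1: 6 valid matches — {0↦4, 1↦2}, {0↦4, 1↦3}, {0↦5, 1↦2} (+3 more)

Answer: [R1]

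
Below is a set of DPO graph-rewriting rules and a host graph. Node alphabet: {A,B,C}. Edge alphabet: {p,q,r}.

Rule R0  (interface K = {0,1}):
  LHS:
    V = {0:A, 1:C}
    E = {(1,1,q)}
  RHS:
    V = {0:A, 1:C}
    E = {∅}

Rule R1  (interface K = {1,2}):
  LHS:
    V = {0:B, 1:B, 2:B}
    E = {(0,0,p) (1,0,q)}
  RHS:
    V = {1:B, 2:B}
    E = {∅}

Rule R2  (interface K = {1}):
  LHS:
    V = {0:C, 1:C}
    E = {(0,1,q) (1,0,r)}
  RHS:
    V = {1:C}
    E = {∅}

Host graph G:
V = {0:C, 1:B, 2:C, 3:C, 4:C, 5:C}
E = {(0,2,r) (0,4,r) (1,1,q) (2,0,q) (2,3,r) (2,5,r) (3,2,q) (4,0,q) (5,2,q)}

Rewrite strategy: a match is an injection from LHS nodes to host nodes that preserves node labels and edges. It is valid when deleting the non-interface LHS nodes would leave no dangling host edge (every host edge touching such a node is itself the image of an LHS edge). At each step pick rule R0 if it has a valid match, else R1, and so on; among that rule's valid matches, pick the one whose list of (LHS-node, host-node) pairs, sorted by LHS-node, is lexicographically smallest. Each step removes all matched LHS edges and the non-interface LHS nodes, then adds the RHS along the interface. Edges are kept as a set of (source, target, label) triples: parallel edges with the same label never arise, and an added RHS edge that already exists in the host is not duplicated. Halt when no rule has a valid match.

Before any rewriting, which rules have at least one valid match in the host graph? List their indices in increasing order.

R0: no valid match — LHS pattern not found
R1: no valid match — LHS pattern not found
R2: 3 valid matches — {0↦3, 1↦2}, {0↦4, 1↦0}, {0↦5, 1↦2}

Answer: [R2]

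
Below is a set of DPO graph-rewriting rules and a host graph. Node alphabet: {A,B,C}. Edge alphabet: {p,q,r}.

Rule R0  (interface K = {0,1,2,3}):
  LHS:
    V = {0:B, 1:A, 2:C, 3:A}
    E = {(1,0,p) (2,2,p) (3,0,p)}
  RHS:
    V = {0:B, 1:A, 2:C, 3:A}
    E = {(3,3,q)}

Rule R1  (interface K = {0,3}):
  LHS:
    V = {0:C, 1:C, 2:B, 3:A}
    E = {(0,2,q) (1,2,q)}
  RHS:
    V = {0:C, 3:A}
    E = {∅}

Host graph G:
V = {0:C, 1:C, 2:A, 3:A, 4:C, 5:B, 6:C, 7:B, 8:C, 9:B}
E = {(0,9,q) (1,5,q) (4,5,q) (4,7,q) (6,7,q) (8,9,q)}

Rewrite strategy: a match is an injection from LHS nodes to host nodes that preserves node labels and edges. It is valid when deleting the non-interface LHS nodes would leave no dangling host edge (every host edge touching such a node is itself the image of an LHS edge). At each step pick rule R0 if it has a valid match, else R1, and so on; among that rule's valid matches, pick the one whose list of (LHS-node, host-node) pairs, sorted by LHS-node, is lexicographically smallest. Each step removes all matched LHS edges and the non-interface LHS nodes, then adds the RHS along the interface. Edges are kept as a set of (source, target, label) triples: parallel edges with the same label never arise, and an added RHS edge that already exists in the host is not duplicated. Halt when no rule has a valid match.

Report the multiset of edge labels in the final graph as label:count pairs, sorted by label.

Answer: (no edges)

Steps:
start.  V:10 E:6  edges: 0-q->9 1-q->5 4-q->5 4-q->7 6-q->7 8-q->9
1. fire R1 via {0↦0, 1↦8, 2↦9, 3↦2}  →  V:8 E:4  edges: 1-q->5 4-q->5 4-q->7 6-q->7
2. fire R1 via {0↦4, 1↦1, 2↦5, 3↦2}  →  V:6 E:2  edges: 4-q->7 6-q->7
3. fire R1 via {0↦4, 1↦6, 2↦7, 3↦2}  →  V:4 E:0  edges: ∅
halt: no rule applies after step 3
NF edges: []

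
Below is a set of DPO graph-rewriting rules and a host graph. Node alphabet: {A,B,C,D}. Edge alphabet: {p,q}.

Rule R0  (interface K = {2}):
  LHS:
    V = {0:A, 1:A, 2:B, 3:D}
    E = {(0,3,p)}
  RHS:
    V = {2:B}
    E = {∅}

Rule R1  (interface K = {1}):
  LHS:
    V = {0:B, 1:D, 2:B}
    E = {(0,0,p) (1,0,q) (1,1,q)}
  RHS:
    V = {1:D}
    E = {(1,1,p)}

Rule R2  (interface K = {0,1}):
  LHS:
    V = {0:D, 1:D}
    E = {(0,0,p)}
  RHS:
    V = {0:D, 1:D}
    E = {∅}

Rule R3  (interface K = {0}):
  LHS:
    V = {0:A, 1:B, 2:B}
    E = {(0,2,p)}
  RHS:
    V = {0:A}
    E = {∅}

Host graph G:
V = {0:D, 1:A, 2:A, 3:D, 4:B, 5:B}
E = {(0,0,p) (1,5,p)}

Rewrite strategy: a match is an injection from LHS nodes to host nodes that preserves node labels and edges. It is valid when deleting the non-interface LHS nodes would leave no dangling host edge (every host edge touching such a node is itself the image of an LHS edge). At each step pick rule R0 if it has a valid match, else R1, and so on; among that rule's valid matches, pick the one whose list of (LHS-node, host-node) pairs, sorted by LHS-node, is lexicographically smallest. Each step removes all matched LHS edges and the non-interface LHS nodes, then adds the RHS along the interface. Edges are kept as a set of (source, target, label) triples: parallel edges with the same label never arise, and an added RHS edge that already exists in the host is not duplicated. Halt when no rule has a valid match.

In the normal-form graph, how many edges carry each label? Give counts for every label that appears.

Answer: (no edges)

Rewrite trace:
start.  V:6 E:2  edges: 0-p->0 1-p->5
1. fire R2 via {0↦0, 1↦3}  →  V:6 E:1  edges: 1-p->5
2. fire R3 via {0↦1, 1↦4, 2↦5}  →  V:4 E:0  edges: ∅
final graph: no rule applies after step 2
NF edges: []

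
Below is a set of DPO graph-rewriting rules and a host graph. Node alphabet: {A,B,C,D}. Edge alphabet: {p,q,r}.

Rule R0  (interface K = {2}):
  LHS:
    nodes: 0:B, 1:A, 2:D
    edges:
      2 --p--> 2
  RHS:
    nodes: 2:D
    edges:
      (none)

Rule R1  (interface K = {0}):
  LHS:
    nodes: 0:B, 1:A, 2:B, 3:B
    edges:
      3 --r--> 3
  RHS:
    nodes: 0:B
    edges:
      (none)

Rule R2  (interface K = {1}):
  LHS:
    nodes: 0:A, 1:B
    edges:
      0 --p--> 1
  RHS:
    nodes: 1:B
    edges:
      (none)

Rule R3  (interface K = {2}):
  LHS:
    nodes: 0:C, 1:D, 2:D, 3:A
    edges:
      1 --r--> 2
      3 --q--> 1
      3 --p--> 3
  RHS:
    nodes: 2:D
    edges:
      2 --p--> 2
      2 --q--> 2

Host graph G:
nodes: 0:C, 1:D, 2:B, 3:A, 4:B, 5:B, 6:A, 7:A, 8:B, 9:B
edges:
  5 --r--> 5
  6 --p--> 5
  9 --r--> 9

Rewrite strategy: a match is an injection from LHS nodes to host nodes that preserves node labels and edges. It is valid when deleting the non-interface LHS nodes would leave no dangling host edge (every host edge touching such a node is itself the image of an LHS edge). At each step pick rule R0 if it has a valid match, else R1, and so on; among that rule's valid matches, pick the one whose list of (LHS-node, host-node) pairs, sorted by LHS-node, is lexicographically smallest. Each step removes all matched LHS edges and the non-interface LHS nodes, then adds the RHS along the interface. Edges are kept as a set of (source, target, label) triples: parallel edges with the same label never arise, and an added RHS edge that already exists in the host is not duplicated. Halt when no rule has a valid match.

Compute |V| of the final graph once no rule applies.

initial: |V|=10 |E|=3  E = 5-r->5 6-p->5 9-r->9
step 1: apply R1 at {0↦2, 1↦3, 2↦4, 3↦9}  → |V|=7 |E|=2  E = 5-r->5 6-p->5
step 2: apply R2 at {0↦6, 1↦5}  → |V|=6 |E|=1  E = 5-r->5
step 3: apply R1 at {0↦2, 1↦7, 2↦8, 3↦5}  → |V|=3 |E|=0  E = ∅
normal form: no rule applies after step 3
NF nodes: {0:C, 1:D, 2:B}

Answer: 3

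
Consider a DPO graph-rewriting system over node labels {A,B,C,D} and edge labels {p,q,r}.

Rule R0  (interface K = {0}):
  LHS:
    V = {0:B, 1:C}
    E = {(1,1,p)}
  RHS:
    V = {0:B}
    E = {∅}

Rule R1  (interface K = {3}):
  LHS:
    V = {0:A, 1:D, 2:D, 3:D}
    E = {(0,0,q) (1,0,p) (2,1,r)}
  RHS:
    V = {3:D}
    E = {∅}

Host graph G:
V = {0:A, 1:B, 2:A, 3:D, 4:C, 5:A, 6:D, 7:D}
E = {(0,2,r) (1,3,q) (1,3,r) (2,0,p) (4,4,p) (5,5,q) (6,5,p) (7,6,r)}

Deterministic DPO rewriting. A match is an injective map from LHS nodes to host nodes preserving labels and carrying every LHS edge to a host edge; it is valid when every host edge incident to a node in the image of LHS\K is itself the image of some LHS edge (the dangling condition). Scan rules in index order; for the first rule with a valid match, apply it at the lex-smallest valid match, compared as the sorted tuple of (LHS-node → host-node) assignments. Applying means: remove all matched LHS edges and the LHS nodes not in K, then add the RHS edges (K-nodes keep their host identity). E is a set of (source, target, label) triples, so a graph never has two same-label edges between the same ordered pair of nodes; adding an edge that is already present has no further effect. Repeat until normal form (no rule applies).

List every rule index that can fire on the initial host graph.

Answer: [R0,R1]

Rewrite trace:
R0: 1 valid match — {0↦1, 1↦4}
R1: 1 valid match — {0↦5, 1↦6, 2↦7, 3↦3}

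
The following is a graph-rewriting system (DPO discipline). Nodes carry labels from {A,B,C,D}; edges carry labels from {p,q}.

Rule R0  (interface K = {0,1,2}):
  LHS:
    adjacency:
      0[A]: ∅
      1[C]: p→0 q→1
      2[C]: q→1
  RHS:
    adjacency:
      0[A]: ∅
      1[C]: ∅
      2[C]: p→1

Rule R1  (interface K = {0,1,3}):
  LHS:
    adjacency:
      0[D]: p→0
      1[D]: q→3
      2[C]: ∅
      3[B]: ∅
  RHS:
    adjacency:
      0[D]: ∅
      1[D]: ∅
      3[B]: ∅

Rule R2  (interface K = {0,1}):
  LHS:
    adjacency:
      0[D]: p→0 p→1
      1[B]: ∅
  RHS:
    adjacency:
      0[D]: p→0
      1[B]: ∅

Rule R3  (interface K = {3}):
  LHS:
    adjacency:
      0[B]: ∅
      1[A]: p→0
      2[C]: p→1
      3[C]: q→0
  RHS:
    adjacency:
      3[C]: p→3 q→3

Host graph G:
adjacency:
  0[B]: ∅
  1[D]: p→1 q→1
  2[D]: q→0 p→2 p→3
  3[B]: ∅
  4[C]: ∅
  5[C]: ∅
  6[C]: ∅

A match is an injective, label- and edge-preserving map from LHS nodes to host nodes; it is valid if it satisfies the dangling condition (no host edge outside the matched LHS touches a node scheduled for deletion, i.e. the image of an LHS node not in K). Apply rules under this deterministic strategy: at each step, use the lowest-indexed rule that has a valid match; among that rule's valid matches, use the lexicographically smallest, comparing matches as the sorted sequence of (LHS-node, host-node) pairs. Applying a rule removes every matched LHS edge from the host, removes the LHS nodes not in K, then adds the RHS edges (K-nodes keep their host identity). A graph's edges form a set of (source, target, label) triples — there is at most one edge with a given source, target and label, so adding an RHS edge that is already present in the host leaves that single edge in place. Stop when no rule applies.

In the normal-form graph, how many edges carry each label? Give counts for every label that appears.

Answer: p:1 q:1

Rewrite trace:
[0] host  ⇒  7 nodes, 5 edges  {1-p->1 1-q->1 2-q->0 2-p->2 2-p->3}
[1] R1 @ {0↦1, 1↦2, 2↦4, 3↦0}  ⇒  6 nodes, 3 edges  {1-q->1 2-p->2 2-p->3}
[2] R2 @ {0↦2, 1↦3}  ⇒  6 nodes, 2 edges  {1-q->1 2-p->2}
final graph: no rule applies after step 2
NF edges: [(1, 1, 'q'), (2, 2, 'p')]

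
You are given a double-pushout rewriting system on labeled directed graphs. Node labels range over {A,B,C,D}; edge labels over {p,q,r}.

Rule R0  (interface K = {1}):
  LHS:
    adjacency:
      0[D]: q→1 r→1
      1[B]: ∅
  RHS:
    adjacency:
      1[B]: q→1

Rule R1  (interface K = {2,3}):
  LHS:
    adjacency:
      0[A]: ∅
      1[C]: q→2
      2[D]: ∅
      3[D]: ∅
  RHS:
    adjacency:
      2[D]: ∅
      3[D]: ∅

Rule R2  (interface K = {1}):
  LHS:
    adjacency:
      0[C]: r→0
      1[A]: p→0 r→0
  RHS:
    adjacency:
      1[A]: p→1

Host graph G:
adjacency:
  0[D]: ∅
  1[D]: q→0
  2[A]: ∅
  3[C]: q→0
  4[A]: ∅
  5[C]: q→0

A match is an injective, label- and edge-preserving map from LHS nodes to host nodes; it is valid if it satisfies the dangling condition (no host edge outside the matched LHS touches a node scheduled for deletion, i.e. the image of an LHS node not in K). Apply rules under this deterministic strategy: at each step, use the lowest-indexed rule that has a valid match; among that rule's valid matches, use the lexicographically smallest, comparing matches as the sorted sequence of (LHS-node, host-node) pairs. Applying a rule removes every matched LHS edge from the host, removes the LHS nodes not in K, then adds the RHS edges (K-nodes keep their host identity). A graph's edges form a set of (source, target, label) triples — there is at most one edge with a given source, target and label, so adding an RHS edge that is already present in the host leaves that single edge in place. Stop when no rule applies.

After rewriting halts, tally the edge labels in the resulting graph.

Answer: q:1

Derivation:
[0] host  ⇒  6 nodes, 3 edges  {1-q->0 3-q->0 5-q->0}
[1] R1 @ {0↦2, 1↦3, 2↦0, 3↦1}  ⇒  4 nodes, 2 edges  {1-q->0 5-q->0}
[2] R1 @ {0↦4, 1↦5, 2↦0, 3↦1}  ⇒  2 nodes, 1 edges  {1-q->0}
normal form: no rule applies after step 2
NF edges: [(1, 0, 'q')]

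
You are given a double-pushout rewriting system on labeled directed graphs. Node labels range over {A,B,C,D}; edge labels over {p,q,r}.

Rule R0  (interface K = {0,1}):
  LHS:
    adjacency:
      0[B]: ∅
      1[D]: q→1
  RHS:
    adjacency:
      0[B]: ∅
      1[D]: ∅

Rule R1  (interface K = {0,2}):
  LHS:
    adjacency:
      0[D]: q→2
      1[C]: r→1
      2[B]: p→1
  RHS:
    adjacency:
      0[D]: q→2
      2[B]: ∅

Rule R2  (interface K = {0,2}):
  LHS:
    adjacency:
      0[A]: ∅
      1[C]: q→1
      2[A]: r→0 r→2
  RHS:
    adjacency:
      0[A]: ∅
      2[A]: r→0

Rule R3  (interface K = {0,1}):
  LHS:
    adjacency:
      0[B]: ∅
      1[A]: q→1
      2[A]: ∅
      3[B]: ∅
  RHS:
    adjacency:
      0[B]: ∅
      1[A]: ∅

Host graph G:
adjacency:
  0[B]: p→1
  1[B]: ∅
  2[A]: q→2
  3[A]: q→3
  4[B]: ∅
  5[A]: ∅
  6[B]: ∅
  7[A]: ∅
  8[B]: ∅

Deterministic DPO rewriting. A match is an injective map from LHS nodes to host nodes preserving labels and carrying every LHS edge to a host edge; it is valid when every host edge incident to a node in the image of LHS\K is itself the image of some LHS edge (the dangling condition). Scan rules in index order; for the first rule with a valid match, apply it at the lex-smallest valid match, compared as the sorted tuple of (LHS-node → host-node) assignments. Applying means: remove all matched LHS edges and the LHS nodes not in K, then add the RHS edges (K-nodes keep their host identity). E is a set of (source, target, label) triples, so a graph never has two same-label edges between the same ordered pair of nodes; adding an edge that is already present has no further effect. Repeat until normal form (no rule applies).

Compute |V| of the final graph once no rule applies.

[0] host  ⇒  9 nodes, 3 edges  {0-p->1 2-q->2 3-q->3}
[1] R3 @ {0↦0, 1↦2, 2↦5, 3↦4}  ⇒  7 nodes, 2 edges  {0-p->1 3-q->3}
[2] R3 @ {0↦0, 1↦3, 2↦2, 3↦6}  ⇒  5 nodes, 1 edges  {0-p->1}
normal form: no rule applies after step 2
NF nodes: {0:B, 1:B, 3:A, 7:A, 8:B}

Answer: 5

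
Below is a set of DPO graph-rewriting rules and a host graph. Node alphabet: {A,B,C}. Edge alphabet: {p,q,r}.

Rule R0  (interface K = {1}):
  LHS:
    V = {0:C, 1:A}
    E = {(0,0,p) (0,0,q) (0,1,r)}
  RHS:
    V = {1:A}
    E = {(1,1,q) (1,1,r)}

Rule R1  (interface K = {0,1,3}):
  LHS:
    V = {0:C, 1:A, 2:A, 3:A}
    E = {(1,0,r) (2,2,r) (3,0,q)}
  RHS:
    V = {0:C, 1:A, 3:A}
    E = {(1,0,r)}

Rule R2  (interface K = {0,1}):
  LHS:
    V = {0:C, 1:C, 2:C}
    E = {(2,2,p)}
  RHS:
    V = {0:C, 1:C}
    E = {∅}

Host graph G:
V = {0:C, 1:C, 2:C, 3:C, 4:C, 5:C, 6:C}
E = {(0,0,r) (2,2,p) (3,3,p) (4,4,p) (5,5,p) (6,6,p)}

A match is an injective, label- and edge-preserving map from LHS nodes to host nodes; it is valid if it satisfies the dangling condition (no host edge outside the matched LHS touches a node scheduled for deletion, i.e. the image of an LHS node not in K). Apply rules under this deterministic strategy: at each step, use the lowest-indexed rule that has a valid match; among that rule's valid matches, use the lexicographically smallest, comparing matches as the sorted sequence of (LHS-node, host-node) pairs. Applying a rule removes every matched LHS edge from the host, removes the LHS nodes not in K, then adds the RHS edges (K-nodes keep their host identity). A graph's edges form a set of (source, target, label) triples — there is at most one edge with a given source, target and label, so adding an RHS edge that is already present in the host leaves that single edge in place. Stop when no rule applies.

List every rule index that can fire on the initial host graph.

Answer: [R2]

Rewrite trace:
R0: no valid match — LHS pattern not found
R1: no valid match — LHS pattern not found
R2: 150 valid matches — {0↦0, 1↦1, 2↦2}, {0↦0, 1↦1, 2↦3}, {0↦0, 1↦1, 2↦4} (+147 more)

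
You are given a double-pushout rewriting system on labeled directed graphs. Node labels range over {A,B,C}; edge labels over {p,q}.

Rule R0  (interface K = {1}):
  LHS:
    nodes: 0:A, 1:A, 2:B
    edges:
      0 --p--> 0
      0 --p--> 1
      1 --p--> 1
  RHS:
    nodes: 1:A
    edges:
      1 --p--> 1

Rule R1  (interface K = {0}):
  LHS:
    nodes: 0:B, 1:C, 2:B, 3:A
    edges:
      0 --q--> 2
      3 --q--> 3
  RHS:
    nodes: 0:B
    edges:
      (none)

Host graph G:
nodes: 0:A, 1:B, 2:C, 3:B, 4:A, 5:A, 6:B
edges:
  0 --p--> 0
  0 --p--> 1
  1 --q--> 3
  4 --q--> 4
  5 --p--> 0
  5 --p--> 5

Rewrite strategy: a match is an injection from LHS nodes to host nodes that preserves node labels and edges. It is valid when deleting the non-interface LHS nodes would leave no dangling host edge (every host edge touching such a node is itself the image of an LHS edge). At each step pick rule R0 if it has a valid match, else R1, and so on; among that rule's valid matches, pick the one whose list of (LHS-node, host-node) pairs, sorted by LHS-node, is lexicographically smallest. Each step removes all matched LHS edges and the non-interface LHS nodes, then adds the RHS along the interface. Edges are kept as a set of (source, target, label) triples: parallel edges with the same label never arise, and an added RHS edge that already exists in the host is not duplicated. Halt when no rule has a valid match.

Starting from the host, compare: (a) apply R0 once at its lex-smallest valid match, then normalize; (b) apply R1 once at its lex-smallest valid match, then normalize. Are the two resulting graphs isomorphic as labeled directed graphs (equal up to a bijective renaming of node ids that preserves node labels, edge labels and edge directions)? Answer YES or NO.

Answer: YES

Steps:
branch R0-first: apply at {0↦5, 1↦0, 2↦6} → |E|=4, then 1 more step(s) → NF |V|=2 |E|=2 V={0:A, 1:B} E=0-p->0 0-p->1
branch R1-first: apply at {0↦1, 1↦2, 2↦3, 3↦4} → |E|=4, then 1 more step(s) → NF |V|=2 |E|=2 V={0:A, 1:B} E=0-p->0 0-p->1
graphs isomorphic (equal up to label-preserving node renaming)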